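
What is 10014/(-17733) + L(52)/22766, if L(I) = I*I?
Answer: -30004782/67284913 ≈ -0.44594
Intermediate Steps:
L(I) = I²
10014/(-17733) + L(52)/22766 = 10014/(-17733) + 52²/22766 = 10014*(-1/17733) + 2704*(1/22766) = -3338/5911 + 1352/11383 = -30004782/67284913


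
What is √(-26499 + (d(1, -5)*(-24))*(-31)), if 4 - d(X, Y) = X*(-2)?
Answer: I*√22035 ≈ 148.44*I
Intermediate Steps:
d(X, Y) = 4 + 2*X (d(X, Y) = 4 - X*(-2) = 4 - (-2)*X = 4 + 2*X)
√(-26499 + (d(1, -5)*(-24))*(-31)) = √(-26499 + ((4 + 2*1)*(-24))*(-31)) = √(-26499 + ((4 + 2)*(-24))*(-31)) = √(-26499 + (6*(-24))*(-31)) = √(-26499 - 144*(-31)) = √(-26499 + 4464) = √(-22035) = I*√22035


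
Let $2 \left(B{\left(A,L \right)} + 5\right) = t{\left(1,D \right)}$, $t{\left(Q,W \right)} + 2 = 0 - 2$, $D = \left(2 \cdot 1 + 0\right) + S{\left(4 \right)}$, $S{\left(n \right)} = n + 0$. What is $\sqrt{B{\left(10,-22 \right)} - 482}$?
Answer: $i \sqrt{489} \approx 22.113 i$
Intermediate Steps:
$S{\left(n \right)} = n$
$D = 6$ ($D = \left(2 \cdot 1 + 0\right) + 4 = \left(2 + 0\right) + 4 = 2 + 4 = 6$)
$t{\left(Q,W \right)} = -4$ ($t{\left(Q,W \right)} = -2 + \left(0 - 2\right) = -2 - 2 = -4$)
$B{\left(A,L \right)} = -7$ ($B{\left(A,L \right)} = -5 + \frac{1}{2} \left(-4\right) = -5 - 2 = -7$)
$\sqrt{B{\left(10,-22 \right)} - 482} = \sqrt{-7 - 482} = \sqrt{-489} = i \sqrt{489}$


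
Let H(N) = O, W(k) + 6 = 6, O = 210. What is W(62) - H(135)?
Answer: -210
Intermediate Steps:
W(k) = 0 (W(k) = -6 + 6 = 0)
H(N) = 210
W(62) - H(135) = 0 - 1*210 = 0 - 210 = -210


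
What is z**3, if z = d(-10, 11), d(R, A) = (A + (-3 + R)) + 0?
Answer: -8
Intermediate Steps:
d(R, A) = -3 + A + R (d(R, A) = (-3 + A + R) + 0 = -3 + A + R)
z = -2 (z = -3 + 11 - 10 = -2)
z**3 = (-2)**3 = -8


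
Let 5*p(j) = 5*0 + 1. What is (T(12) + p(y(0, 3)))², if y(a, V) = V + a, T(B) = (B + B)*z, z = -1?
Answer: 14161/25 ≈ 566.44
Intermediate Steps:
T(B) = -2*B (T(B) = (B + B)*(-1) = (2*B)*(-1) = -2*B)
p(j) = ⅕ (p(j) = (5*0 + 1)/5 = (0 + 1)/5 = (⅕)*1 = ⅕)
(T(12) + p(y(0, 3)))² = (-2*12 + ⅕)² = (-24 + ⅕)² = (-119/5)² = 14161/25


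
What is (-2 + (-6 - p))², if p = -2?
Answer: 36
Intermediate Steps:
(-2 + (-6 - p))² = (-2 + (-6 - 1*(-2)))² = (-2 + (-6 + 2))² = (-2 - 4)² = (-6)² = 36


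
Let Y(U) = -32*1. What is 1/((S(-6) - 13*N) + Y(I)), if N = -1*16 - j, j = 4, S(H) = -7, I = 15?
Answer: 1/221 ≈ 0.0045249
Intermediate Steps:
Y(U) = -32
N = -20 (N = -1*16 - 1*4 = -16 - 4 = -20)
1/((S(-6) - 13*N) + Y(I)) = 1/((-7 - 13*(-20)) - 32) = 1/((-7 + 260) - 32) = 1/(253 - 32) = 1/221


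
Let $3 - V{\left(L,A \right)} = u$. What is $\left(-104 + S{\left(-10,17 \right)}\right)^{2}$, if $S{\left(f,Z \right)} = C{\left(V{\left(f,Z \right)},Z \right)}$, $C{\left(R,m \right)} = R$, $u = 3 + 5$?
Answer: $11881$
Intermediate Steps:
$u = 8$
$V{\left(L,A \right)} = -5$ ($V{\left(L,A \right)} = 3 - 8 = -5$)
$S{\left(f,Z \right)} = -5$
$\left(-104 + S{\left(-10,17 \right)}\right)^{2} = \left(-104 - 5\right)^{2} = \left(-109\right)^{2} = 11881$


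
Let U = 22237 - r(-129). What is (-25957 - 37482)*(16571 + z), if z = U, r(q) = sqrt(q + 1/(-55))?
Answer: -2461940712 + 126878*I*sqrt(97570)/55 ≈ -2.4619e+9 + 7.2058e+5*I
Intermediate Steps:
r(q) = sqrt(-1/55 + q) (r(q) = sqrt(q - 1/55) = sqrt(-1/55 + q))
U = 22237 - 2*I*sqrt(97570)/55 (U = 22237 - sqrt(-55 + 3025*(-129))/55 = 22237 - sqrt(-55 - 390225)/55 = 22237 - sqrt(-390280)/55 = 22237 - 2*I*sqrt(97570)/55 ≈ 22237.0 - 11.359*I)
z = 22237 - 2*I*sqrt(97570)/55 ≈ 22237.0 - 11.359*I
(-25957 - 37482)*(16571 + z) = (-25957 - 37482)*(16571 + (22237 - 2*I*sqrt(97570)/55)) = -63439*(38808 - 2*I*sqrt(97570)/55) = -2461940712 + 126878*I*sqrt(97570)/55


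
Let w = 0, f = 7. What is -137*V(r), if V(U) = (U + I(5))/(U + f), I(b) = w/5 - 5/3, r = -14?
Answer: -6439/21 ≈ -306.62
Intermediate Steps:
I(b) = -5/3 (I(b) = 0/5 - 5/3 = 0*(1/5) - 5*1/3 = 0 - 5/3 = -5/3)
V(U) = (-5/3 + U)/(7 + U) (V(U) = (U - 5/3)/(U + 7) = (-5/3 + U)/(7 + U))
-137*V(r) = -137*(-5/3 - 14)/(7 - 14) = -137*(-47)/((-7)*3) = -(-137)*(-47)/(7*3) = -137*47/21 = -6439/21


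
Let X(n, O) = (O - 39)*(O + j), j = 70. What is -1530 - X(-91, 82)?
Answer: -8066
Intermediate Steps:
X(n, O) = (-39 + O)*(70 + O) (X(n, O) = (O - 39)*(O + 70) = (-39 + O)*(70 + O))
-1530 - X(-91, 82) = -1530 - (-2730 + 82² + 31*82) = -1530 - (-2730 + 6724 + 2542) = -1530 - 1*6536 = -1530 - 6536 = -8066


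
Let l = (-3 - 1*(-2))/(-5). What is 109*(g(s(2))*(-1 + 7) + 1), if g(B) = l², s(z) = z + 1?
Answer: 3379/25 ≈ 135.16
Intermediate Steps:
s(z) = 1 + z
l = ⅕ (l = (-3 + 2)*(-⅕) = -1*(-⅕) = ⅕ ≈ 0.20000)
g(B) = 1/25 (g(B) = (⅕)² = 1/25)
109*(g(s(2))*(-1 + 7) + 1) = 109*((-1 + 7)/25 + 1) = 109*((1/25)*6 + 1) = 109*(6/25 + 1) = 109*(31/25) = 3379/25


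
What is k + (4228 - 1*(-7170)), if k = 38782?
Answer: 50180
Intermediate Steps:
k + (4228 - 1*(-7170)) = 38782 + (4228 - 1*(-7170)) = 38782 + (4228 + 7170) = 38782 + 11398 = 50180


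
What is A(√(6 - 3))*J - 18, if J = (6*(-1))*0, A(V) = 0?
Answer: -18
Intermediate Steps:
J = 0 (J = -6*0 = 0)
A(√(6 - 3))*J - 18 = 0*0 - 18 = 0 - 18 = -18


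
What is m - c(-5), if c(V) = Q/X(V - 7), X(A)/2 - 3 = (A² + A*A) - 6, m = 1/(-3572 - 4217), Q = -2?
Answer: 7504/2219865 ≈ 0.0033804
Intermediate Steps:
m = -1/7789 (m = 1/(-7789) = -1/7789 ≈ -0.00012839)
X(A) = -6 + 4*A² (X(A) = 6 + 2*((A² + A*A) - 6) = 6 + 2*((A² + A²) - 6) = 6 + 2*(2*A² - 6) = 6 + 2*(-6 + 2*A²) = 6 + (-12 + 4*A²) = -6 + 4*A²)
c(V) = -2/(-6 + 4*(-7 + V)²) (c(V) = -2/(-6 + 4*(V - 7)²) = -2/(-6 + 4*(-7 + V)²))
m - c(-5) = -1/7789 - (-1)/(-3 + 2*(-7 - 5)²) = -1/7789 - (-1)/(-3 + 2*(-12)²) = -1/7789 - (-1)/(-3 + 2*144) = -1/7789 - (-1)/(-3 + 288) = -1/7789 - (-1)/285 = -1/7789 - 1*(-1/285) = -1/7789 + 1/285 = 7504/2219865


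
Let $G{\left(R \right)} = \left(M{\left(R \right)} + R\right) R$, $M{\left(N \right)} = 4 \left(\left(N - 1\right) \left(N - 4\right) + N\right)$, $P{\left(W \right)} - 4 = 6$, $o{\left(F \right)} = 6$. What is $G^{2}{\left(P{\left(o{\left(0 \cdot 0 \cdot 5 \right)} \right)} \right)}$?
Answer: $7075600$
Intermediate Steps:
$P{\left(W \right)} = 10$ ($P{\left(W \right)} = 4 + 6 = 10$)
$M{\left(N \right)} = 4 N + 4 \left(-1 + N\right) \left(-4 + N\right)$ ($M{\left(N \right)} = 4 \left(\left(-1 + N\right) \left(-4 + N\right) + N\right) = 4 \left(N + \left(-1 + N\right) \left(-4 + N\right)\right) = 4 N + 4 \left(-1 + N\right) \left(-4 + N\right)$)
$G{\left(R \right)} = R \left(16 - 15 R + 4 R^{2}\right)$ ($G{\left(R \right)} = \left(\left(16 - 16 R + 4 R^{2}\right) + R\right) R = \left(16 - 15 R + 4 R^{2}\right) R = R \left(16 - 15 R + 4 R^{2}\right)$)
$G^{2}{\left(P{\left(o{\left(0 \cdot 0 \cdot 5 \right)} \right)} \right)} = \left(10 \left(16 - 150 + 4 \cdot 10^{2}\right)\right)^{2} = \left(10 \left(16 - 150 + 4 \cdot 100\right)\right)^{2} = \left(10 \left(16 - 150 + 400\right)\right)^{2} = \left(10 \cdot 266\right)^{2} = 2660^{2} = 7075600$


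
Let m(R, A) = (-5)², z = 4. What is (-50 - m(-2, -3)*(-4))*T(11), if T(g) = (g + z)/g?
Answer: 750/11 ≈ 68.182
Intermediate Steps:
m(R, A) = 25
T(g) = (4 + g)/g (T(g) = (g + 4)/g = (4 + g)/g)
(-50 - m(-2, -3)*(-4))*T(11) = (-50 - 1*25*(-4))*((4 + 11)/11) = (-50 - 25*(-4))*((1/11)*15) = (-50 + 100)*(15/11) = 50*(15/11) = 750/11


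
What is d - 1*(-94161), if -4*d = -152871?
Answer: 529515/4 ≈ 1.3238e+5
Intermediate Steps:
d = 152871/4 (d = -1/4*(-152871) = 152871/4 ≈ 38218.)
d - 1*(-94161) = 152871/4 - 1*(-94161) = 152871/4 + 94161 = 529515/4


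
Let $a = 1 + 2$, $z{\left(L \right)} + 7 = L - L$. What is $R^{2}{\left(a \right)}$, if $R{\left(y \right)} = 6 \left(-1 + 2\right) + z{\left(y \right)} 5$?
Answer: $841$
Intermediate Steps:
$z{\left(L \right)} = -7$ ($z{\left(L \right)} = -7 + \left(L - L\right) = -7 + 0 = -7$)
$a = 3$
$R{\left(y \right)} = -29$ ($R{\left(y \right)} = 6 \left(-1 + 2\right) - 35 = 6 \cdot 1 - 35 = 6 - 35 = -29$)
$R^{2}{\left(a \right)} = \left(-29\right)^{2} = 841$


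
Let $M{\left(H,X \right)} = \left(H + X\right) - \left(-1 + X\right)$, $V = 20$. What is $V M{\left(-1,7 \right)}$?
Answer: $0$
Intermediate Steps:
$M{\left(H,X \right)} = 1 + H$
$V M{\left(-1,7 \right)} = 20 \left(1 - 1\right) = 20 \cdot 0 = 0$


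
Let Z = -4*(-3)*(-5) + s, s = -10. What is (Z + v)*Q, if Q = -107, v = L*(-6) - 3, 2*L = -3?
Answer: 6848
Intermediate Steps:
L = -3/2 (L = (1/2)*(-3) = -3/2 ≈ -1.5000)
v = 6 (v = -3/2*(-6) - 3 = 9 - 3 = 6)
Z = -70 (Z = -4*(-3)*(-5) - 10 = 12*(-5) - 10 = -60 - 10 = -70)
(Z + v)*Q = (-70 + 6)*(-107) = -64*(-107) = 6848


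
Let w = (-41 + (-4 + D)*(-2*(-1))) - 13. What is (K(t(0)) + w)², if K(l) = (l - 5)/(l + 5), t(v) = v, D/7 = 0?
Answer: 3969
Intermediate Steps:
D = 0 (D = 7*0 = 0)
K(l) = (-5 + l)/(5 + l)
w = -62 (w = (-41 + (-4 + 0)*(-2*(-1))) - 13 = (-41 - 4*2) - 13 = (-41 - 8) - 13 = -49 - 13 = -62)
(K(t(0)) + w)² = ((-5 + 0)/(5 + 0) - 62)² = (-5/5 - 62)² = ((⅕)*(-5) - 62)² = (-1 - 62)² = (-63)² = 3969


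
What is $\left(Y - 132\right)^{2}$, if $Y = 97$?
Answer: $1225$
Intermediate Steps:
$\left(Y - 132\right)^{2} = \left(97 - 132\right)^{2} = \left(-35\right)^{2} = 1225$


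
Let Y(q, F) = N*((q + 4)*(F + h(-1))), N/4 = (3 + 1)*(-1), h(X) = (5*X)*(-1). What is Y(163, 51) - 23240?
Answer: -172872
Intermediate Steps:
h(X) = -5*X
N = -16 (N = 4*((3 + 1)*(-1)) = 4*(4*(-1)) = 4*(-4) = -16)
Y(q, F) = -16*(4 + q)*(5 + F) (Y(q, F) = -16*(q + 4)*(F - 5*(-1)) = -16*(4 + q)*(F + 5) = -16*(4 + q)*(5 + F))
Y(163, 51) - 23240 = (-320 - 80*163 - 64*51 - 16*51*163) - 23240 = (-320 - 13040 - 3264 - 133008) - 23240 = -149632 - 23240 = -172872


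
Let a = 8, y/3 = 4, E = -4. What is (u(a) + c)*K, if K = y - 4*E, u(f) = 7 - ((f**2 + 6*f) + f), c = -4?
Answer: -3276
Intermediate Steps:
y = 12 (y = 3*4 = 12)
u(f) = 7 - f**2 - 7*f (u(f) = 7 - (f**2 + 7*f) = 7 + (-f**2 - 7*f) = 7 - f**2 - 7*f)
K = 28 (K = 12 - 4*(-4) = 12 + 16 = 28)
(u(a) + c)*K = ((7 - 1*8**2 - 7*8) - 4)*28 = ((7 - 1*64 - 56) - 4)*28 = ((7 - 64 - 56) - 4)*28 = (-113 - 4)*28 = -117*28 = -3276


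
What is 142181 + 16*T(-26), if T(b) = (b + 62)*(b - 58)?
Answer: 93797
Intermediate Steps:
T(b) = (-58 + b)*(62 + b) (T(b) = (62 + b)*(-58 + b) = (-58 + b)*(62 + b))
142181 + 16*T(-26) = 142181 + 16*(-3596 + (-26)² + 4*(-26)) = 142181 + 16*(-3596 + 676 - 104) = 142181 + 16*(-3024) = 142181 - 48384 = 93797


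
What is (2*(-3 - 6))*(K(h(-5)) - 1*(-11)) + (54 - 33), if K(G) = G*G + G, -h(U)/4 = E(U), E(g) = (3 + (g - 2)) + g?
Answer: -24153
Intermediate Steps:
E(g) = 1 + 2*g (E(g) = (3 + (-2 + g)) + g = (1 + g) + g = 1 + 2*g)
h(U) = -4 - 8*U (h(U) = -4*(1 + 2*U) = -4 - 8*U)
K(G) = G + G² (K(G) = G² + G = G + G²)
(2*(-3 - 6))*(K(h(-5)) - 1*(-11)) + (54 - 33) = (2*(-3 - 6))*((-4 - 8*(-5))*(1 + (-4 - 8*(-5))) - 1*(-11)) + (54 - 33) = (2*(-9))*((-4 + 40)*(1 + (-4 + 40)) + 11) + 21 = -18*(36*(1 + 36) + 11) + 21 = -18*(36*37 + 11) + 21 = -18*(1332 + 11) + 21 = -18*1343 + 21 = -24174 + 21 = -24153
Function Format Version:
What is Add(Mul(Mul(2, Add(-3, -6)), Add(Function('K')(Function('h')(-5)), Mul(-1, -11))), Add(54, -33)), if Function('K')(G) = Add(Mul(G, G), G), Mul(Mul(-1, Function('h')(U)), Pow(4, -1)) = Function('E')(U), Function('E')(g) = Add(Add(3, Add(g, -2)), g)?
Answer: -24153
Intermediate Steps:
Function('E')(g) = Add(1, Mul(2, g)) (Function('E')(g) = Add(Add(3, Add(-2, g)), g) = Add(Add(1, g), g) = Add(1, Mul(2, g)))
Function('h')(U) = Add(-4, Mul(-8, U)) (Function('h')(U) = Mul(-4, Add(1, Mul(2, U))) = Add(-4, Mul(-8, U)))
Function('K')(G) = Add(G, Pow(G, 2)) (Function('K')(G) = Add(Pow(G, 2), G) = Add(G, Pow(G, 2)))
Add(Mul(Mul(2, Add(-3, -6)), Add(Function('K')(Function('h')(-5)), Mul(-1, -11))), Add(54, -33)) = Add(Mul(Mul(2, Add(-3, -6)), Add(Mul(Add(-4, Mul(-8, -5)), Add(1, Add(-4, Mul(-8, -5)))), Mul(-1, -11))), Add(54, -33)) = Add(Mul(Mul(2, -9), Add(Mul(Add(-4, 40), Add(1, Add(-4, 40))), 11)), 21) = Add(Mul(-18, Add(Mul(36, Add(1, 36)), 11)), 21) = Add(Mul(-18, Add(Mul(36, 37), 11)), 21) = Add(Mul(-18, Add(1332, 11)), 21) = Add(Mul(-18, 1343), 21) = Add(-24174, 21) = -24153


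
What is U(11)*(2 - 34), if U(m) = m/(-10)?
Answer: 176/5 ≈ 35.200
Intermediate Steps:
U(m) = -m/10 (U(m) = m*(-⅒) = -m/10)
U(11)*(2 - 34) = (-⅒*11)*(2 - 34) = -11/10*(-32) = 176/5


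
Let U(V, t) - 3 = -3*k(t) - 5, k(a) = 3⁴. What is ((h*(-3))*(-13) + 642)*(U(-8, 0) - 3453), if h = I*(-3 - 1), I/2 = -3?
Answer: -5835444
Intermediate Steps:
I = -6 (I = 2*(-3) = -6)
k(a) = 81
h = 24 (h = -6*(-3 - 1) = -6*(-4) = 24)
U(V, t) = -245 (U(V, t) = 3 + (-3*81 - 5) = 3 + (-243 - 5) = 3 - 248 = -245)
((h*(-3))*(-13) + 642)*(U(-8, 0) - 3453) = ((24*(-3))*(-13) + 642)*(-245 - 3453) = (-72*(-13) + 642)*(-3698) = (936 + 642)*(-3698) = 1578*(-3698) = -5835444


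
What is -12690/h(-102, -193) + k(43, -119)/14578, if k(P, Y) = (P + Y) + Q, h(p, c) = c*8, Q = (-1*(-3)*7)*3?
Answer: 46243687/5627108 ≈ 8.2180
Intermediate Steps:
Q = 63 (Q = (3*7)*3 = 21*3 = 63)
h(p, c) = 8*c
k(P, Y) = 63 + P + Y (k(P, Y) = (P + Y) + 63 = 63 + P + Y)
-12690/h(-102, -193) + k(43, -119)/14578 = -12690/(8*(-193)) + (63 + 43 - 119)/14578 = -12690/(-1544) - 13*1/14578 = -12690*(-1/1544) - 13/14578 = 6345/772 - 13/14578 = 46243687/5627108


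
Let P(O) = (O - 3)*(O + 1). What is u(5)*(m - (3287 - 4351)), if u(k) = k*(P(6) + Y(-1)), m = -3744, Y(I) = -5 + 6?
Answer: -294800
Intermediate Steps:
Y(I) = 1
P(O) = (1 + O)*(-3 + O) (P(O) = (-3 + O)*(1 + O) = (1 + O)*(-3 + O))
u(k) = 22*k (u(k) = k*((-3 + 6² - 2*6) + 1) = k*((-3 + 36 - 12) + 1) = k*(21 + 1) = k*22 = 22*k)
u(5)*(m - (3287 - 4351)) = (22*5)*(-3744 - (3287 - 4351)) = 110*(-3744 - 1*(-1064)) = 110*(-3744 + 1064) = 110*(-2680) = -294800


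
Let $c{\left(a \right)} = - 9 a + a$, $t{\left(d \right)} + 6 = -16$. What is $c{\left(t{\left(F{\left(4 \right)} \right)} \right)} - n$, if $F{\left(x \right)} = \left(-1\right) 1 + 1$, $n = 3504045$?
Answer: $-3503869$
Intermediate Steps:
$F{\left(x \right)} = 0$ ($F{\left(x \right)} = -1 + 1 = 0$)
$t{\left(d \right)} = -22$ ($t{\left(d \right)} = -6 - 16 = -22$)
$c{\left(a \right)} = - 8 a$
$c{\left(t{\left(F{\left(4 \right)} \right)} \right)} - n = \left(-8\right) \left(-22\right) - 3504045 = 176 - 3504045 = -3503869$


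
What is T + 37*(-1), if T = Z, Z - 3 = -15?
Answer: -49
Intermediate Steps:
Z = -12 (Z = 3 - 15 = -12)
T = -12
T + 37*(-1) = -12 + 37*(-1) = -12 - 37 = -49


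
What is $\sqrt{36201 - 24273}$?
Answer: $2 \sqrt{2982} \approx 109.22$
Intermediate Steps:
$\sqrt{36201 - 24273} = \sqrt{11928} = 2 \sqrt{2982}$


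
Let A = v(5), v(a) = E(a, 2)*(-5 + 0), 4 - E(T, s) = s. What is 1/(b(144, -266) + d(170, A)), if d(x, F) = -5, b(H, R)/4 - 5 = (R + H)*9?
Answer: -1/4377 ≈ -0.00022847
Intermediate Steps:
E(T, s) = 4 - s
v(a) = -10 (v(a) = (4 - 1*2)*(-5 + 0) = (4 - 2)*(-5) = 2*(-5) = -10)
A = -10
b(H, R) = 20 + 36*H + 36*R (b(H, R) = 20 + 4*((R + H)*9) = 20 + 4*((H + R)*9) = 20 + 4*(9*H + 9*R) = 20 + (36*H + 36*R) = 20 + 36*H + 36*R)
1/(b(144, -266) + d(170, A)) = 1/((20 + 36*144 + 36*(-266)) - 5) = 1/((20 + 5184 - 9576) - 5) = 1/(-4372 - 5) = 1/(-4377) = -1/4377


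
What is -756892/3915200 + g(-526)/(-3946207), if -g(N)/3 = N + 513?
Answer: -746751300361/3862547411600 ≈ -0.19333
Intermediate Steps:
g(N) = -1539 - 3*N (g(N) = -3*(N + 513) = -3*(513 + N) = -1539 - 3*N)
-756892/3915200 + g(-526)/(-3946207) = -756892/3915200 + (-1539 - 3*(-526))/(-3946207) = -756892*1/3915200 + (-1539 + 1578)*(-1/3946207) = -189223/978800 + 39*(-1/3946207) = -189223/978800 - 39/3946207 = -746751300361/3862547411600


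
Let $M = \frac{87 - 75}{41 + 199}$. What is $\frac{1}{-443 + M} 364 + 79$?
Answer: $\frac{692581}{8859} \approx 78.178$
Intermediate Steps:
$M = \frac{1}{20}$ ($M = \frac{12}{240} = 12 \cdot \frac{1}{240} = \frac{1}{20} \approx 0.05$)
$\frac{1}{-443 + M} 364 + 79 = \frac{1}{-443 + \frac{1}{20}} \cdot 364 + 79 = \frac{1}{- \frac{8859}{20}} \cdot 364 + 79 = \left(- \frac{20}{8859}\right) 364 + 79 = - \frac{7280}{8859} + 79 = \frac{692581}{8859}$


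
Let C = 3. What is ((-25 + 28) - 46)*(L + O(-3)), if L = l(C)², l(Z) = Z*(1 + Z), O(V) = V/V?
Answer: -6235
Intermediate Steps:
O(V) = 1
L = 144 (L = (3*(1 + 3))² = (3*4)² = 12² = 144)
((-25 + 28) - 46)*(L + O(-3)) = ((-25 + 28) - 46)*(144 + 1) = (3 - 46)*145 = -43*145 = -6235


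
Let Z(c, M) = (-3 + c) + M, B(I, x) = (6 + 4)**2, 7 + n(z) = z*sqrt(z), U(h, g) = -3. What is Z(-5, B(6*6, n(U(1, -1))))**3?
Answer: 778688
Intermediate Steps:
n(z) = -7 + z**(3/2) (n(z) = -7 + z*sqrt(z) = -7 + z**(3/2))
B(I, x) = 100 (B(I, x) = 10**2 = 100)
Z(c, M) = -3 + M + c
Z(-5, B(6*6, n(U(1, -1))))**3 = (-3 + 100 - 5)**3 = 92**3 = 778688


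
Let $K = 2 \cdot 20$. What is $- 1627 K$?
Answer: $-65080$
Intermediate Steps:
$K = 40$
$- 1627 K = \left(-1627\right) 40 = -65080$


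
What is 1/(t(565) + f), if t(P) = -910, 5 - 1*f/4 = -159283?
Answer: 1/636242 ≈ 1.5717e-6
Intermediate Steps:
f = 637152 (f = 20 - 4*(-159283) = 20 + 637132 = 637152)
1/(t(565) + f) = 1/(-910 + 637152) = 1/636242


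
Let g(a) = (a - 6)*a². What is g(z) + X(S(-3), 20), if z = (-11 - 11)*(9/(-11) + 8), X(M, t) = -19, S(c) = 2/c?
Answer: -4094115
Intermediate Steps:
z = -158 (z = -22*(9*(-1/11) + 8) = -22*(-9/11 + 8) = -22*79/11 = -158)
g(a) = a²*(-6 + a) (g(a) = (-6 + a)*a² = a²*(-6 + a))
g(z) + X(S(-3), 20) = (-158)²*(-6 - 158) - 19 = 24964*(-164) - 19 = -4094096 - 19 = -4094115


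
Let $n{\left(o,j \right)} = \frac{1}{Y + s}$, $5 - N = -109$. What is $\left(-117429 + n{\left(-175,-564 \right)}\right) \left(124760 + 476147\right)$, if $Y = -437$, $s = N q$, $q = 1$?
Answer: $- \frac{22792142918176}{323} \approx -7.0564 \cdot 10^{10}$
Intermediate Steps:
$N = 114$ ($N = 5 - -109 = 5 + 109 = 114$)
$s = 114$ ($s = 114 \cdot 1 = 114$)
$n{\left(o,j \right)} = - \frac{1}{323}$ ($n{\left(o,j \right)} = \frac{1}{-437 + 114} = \frac{1}{-323} = - \frac{1}{323}$)
$\left(-117429 + n{\left(-175,-564 \right)}\right) \left(124760 + 476147\right) = \left(-117429 - \frac{1}{323}\right) \left(124760 + 476147\right) = \left(- \frac{37929568}{323}\right) 600907 = - \frac{22792142918176}{323}$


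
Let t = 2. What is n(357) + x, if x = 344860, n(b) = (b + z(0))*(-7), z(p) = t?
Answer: 342347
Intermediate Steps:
z(p) = 2
n(b) = -14 - 7*b (n(b) = (b + 2)*(-7) = (2 + b)*(-7) = -14 - 7*b)
n(357) + x = (-14 - 7*357) + 344860 = (-14 - 2499) + 344860 = -2513 + 344860 = 342347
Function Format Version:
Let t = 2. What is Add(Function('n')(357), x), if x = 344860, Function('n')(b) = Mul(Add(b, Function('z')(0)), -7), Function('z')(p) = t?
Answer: 342347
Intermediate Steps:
Function('z')(p) = 2
Function('n')(b) = Add(-14, Mul(-7, b)) (Function('n')(b) = Mul(Add(b, 2), -7) = Mul(Add(2, b), -7) = Add(-14, Mul(-7, b)))
Add(Function('n')(357), x) = Add(Add(-14, Mul(-7, 357)), 344860) = Add(Add(-14, -2499), 344860) = Add(-2513, 344860) = 342347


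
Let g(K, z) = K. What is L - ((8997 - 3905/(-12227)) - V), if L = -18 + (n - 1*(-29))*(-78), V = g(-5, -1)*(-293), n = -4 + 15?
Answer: -130465995/12227 ≈ -10670.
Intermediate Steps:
n = 11
V = 1465 (V = -5*(-293) = 1465)
L = -3138 (L = -18 + (11 - 1*(-29))*(-78) = -18 + (11 + 29)*(-78) = -18 + 40*(-78) = -18 - 3120 = -3138)
L - ((8997 - 3905/(-12227)) - V) = -3138 - ((8997 - 3905/(-12227)) - 1*1465) = -3138 - ((8997 - 3905*(-1/12227)) - 1465) = -3138 - ((8997 + 3905/12227) - 1465) = -3138 - (110010224/12227 - 1465) = -3138 - 1*92097669/12227 = -3138 - 92097669/12227 = -130465995/12227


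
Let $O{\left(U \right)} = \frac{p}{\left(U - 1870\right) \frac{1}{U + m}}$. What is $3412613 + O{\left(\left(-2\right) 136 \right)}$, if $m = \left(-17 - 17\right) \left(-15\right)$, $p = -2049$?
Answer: $\frac{10238522}{3} \approx 3.4128 \cdot 10^{6}$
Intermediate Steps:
$m = 510$ ($m = \left(-34\right) \left(-15\right) = 510$)
$O{\left(U \right)} = - \frac{2049 \left(510 + U\right)}{-1870 + U}$ ($O{\left(U \right)} = - \frac{2049}{\left(U - 1870\right) \frac{1}{U + 510}} = - \frac{2049}{\left(-1870 + U\right) \frac{1}{510 + U}} = - \frac{2049}{\frac{1}{510 + U} \left(-1870 + U\right)} = - 2049 \frac{510 + U}{-1870 + U} = - \frac{2049 \left(510 + U\right)}{-1870 + U}$)
$3412613 + O{\left(\left(-2\right) 136 \right)} = 3412613 + \frac{2049 \left(-510 - \left(-2\right) 136\right)}{-1870 - 272} = 3412613 + \frac{2049 \left(-510 - -272\right)}{-1870 - 272} = 3412613 + \frac{2049 \left(-510 + 272\right)}{-2142} = 3412613 + 2049 \left(- \frac{1}{2142}\right) \left(-238\right) = 3412613 + \frac{683}{3} = \frac{10238522}{3}$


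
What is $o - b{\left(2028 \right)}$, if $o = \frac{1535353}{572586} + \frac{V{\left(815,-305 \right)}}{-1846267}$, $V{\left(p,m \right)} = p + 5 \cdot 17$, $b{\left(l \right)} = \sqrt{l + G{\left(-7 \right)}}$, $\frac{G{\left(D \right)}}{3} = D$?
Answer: $\frac{2834156249851}{1057146636462} - 3 \sqrt{223} \approx -42.119$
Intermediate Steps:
$G{\left(D \right)} = 3 D$
$b{\left(l \right)} = \sqrt{-21 + l}$ ($b{\left(l \right)} = \sqrt{l + 3 \left(-7\right)} = \sqrt{l - 21} = \sqrt{-21 + l}$)
$V{\left(p,m \right)} = 85 + p$ ($V{\left(p,m \right)} = p + 85 = 85 + p$)
$o = \frac{2834156249851}{1057146636462}$ ($o = \frac{1535353}{572586} + \frac{85 + 815}{-1846267} = 1535353 \cdot \frac{1}{572586} + 900 \left(- \frac{1}{1846267}\right) = \frac{1535353}{572586} - \frac{900}{1846267} = \frac{2834156249851}{1057146636462} \approx 2.681$)
$o - b{\left(2028 \right)} = \frac{2834156249851}{1057146636462} - \sqrt{-21 + 2028} = \frac{2834156249851}{1057146636462} - \sqrt{2007} = \frac{2834156249851}{1057146636462} - 3 \sqrt{223}$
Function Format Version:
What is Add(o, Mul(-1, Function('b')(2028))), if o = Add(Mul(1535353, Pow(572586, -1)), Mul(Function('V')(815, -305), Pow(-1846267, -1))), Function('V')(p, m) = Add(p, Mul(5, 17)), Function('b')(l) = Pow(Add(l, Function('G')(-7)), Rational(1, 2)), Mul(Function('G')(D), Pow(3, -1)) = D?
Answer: Add(Rational(2834156249851, 1057146636462), Mul(-3, Pow(223, Rational(1, 2)))) ≈ -42.119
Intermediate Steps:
Function('G')(D) = Mul(3, D)
Function('b')(l) = Pow(Add(-21, l), Rational(1, 2)) (Function('b')(l) = Pow(Add(l, Mul(3, -7)), Rational(1, 2)) = Pow(Add(l, -21), Rational(1, 2)) = Pow(Add(-21, l), Rational(1, 2)))
Function('V')(p, m) = Add(85, p) (Function('V')(p, m) = Add(p, 85) = Add(85, p))
o = Rational(2834156249851, 1057146636462) (o = Add(Mul(1535353, Pow(572586, -1)), Mul(Add(85, 815), Pow(-1846267, -1))) = Add(Mul(1535353, Rational(1, 572586)), Mul(900, Rational(-1, 1846267))) = Add(Rational(1535353, 572586), Rational(-900, 1846267)) = Rational(2834156249851, 1057146636462) ≈ 2.6810)
Add(o, Mul(-1, Function('b')(2028))) = Add(Rational(2834156249851, 1057146636462), Mul(-1, Pow(Add(-21, 2028), Rational(1, 2)))) = Add(Rational(2834156249851, 1057146636462), Mul(-1, Pow(2007, Rational(1, 2)))) = Add(Rational(2834156249851, 1057146636462), Mul(-1, Mul(3, Pow(223, Rational(1, 2))))) = Add(Rational(2834156249851, 1057146636462), Mul(-3, Pow(223, Rational(1, 2))))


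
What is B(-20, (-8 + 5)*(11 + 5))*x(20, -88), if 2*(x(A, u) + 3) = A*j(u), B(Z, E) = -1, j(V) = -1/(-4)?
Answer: ½ ≈ 0.50000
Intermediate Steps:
j(V) = ¼ (j(V) = -1*(-¼) = ¼)
x(A, u) = -3 + A/8 (x(A, u) = -3 + (A*(¼))/2 = -3 + (A/4)/2 = -3 + A/8)
B(-20, (-8 + 5)*(11 + 5))*x(20, -88) = -(-3 + (⅛)*20) = -(-3 + 5/2) = -1*(-½) = ½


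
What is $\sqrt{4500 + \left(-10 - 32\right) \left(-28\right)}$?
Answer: $2 \sqrt{1419} \approx 75.339$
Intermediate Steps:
$\sqrt{4500 + \left(-10 - 32\right) \left(-28\right)} = \sqrt{4500 - -1176} = \sqrt{4500 + 1176} = \sqrt{5676} = 2 \sqrt{1419}$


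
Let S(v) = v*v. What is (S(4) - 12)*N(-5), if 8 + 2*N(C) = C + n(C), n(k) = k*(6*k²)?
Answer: -1526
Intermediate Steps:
n(k) = 6*k³
S(v) = v²
N(C) = -4 + C/2 + 3*C³ (N(C) = -4 + (C + 6*C³)/2 = -4 + (C/2 + 3*C³) = -4 + C/2 + 3*C³)
(S(4) - 12)*N(-5) = (4² - 12)*(-4 + (½)*(-5) + 3*(-5)³) = (16 - 12)*(-4 - 5/2 + 3*(-125)) = 4*(-4 - 5/2 - 375) = 4*(-763/2) = -1526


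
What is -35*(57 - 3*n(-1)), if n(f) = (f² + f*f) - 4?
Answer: -2205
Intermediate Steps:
n(f) = -4 + 2*f² (n(f) = (f² + f²) - 4 = 2*f² - 4 = -4 + 2*f²)
-35*(57 - 3*n(-1)) = -35*(57 - 3*(-4 + 2*(-1)²)) = -35*(57 - 3*(-4 + 2*1)) = -35*(57 - 3*(-4 + 2)) = -35*(57 - 3*(-2)) = -35*(57 + 6) = -35*63 = -2205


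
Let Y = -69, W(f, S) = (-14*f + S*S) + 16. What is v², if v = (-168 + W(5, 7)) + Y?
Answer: 58564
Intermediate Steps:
W(f, S) = 16 + S² - 14*f (W(f, S) = (-14*f + S²) + 16 = (S² - 14*f) + 16 = 16 + S² - 14*f)
v = -242 (v = (-168 + (16 + 7² - 14*5)) - 69 = (-168 + (16 + 49 - 70)) - 69 = (-168 - 5) - 69 = -173 - 69 = -242)
v² = (-242)² = 58564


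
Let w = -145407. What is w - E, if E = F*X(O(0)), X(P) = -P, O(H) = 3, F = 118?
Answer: -145053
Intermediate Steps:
E = -354 (E = 118*(-1*3) = 118*(-3) = -354)
w - E = -145407 - 1*(-354) = -145407 + 354 = -145053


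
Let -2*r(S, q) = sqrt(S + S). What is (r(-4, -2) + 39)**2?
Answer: (39 - I*sqrt(2))**2 ≈ 1519.0 - 110.31*I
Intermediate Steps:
r(S, q) = -sqrt(2)*sqrt(S)/2 (r(S, q) = -sqrt(S + S)/2 = -sqrt(2)*sqrt(S)/2)
(r(-4, -2) + 39)**2 = (-sqrt(2)*sqrt(-4)/2 + 39)**2 = (-sqrt(2)*2*I/2 + 39)**2 = (-I*sqrt(2) + 39)**2 = (39 - I*sqrt(2))**2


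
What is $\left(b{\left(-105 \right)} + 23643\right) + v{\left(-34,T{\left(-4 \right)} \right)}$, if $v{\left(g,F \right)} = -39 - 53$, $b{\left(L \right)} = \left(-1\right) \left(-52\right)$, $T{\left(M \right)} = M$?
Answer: $23603$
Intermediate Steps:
$b{\left(L \right)} = 52$
$v{\left(g,F \right)} = -92$ ($v{\left(g,F \right)} = -39 - 53 = -92$)
$\left(b{\left(-105 \right)} + 23643\right) + v{\left(-34,T{\left(-4 \right)} \right)} = \left(52 + 23643\right) - 92 = 23695 - 92 = 23603$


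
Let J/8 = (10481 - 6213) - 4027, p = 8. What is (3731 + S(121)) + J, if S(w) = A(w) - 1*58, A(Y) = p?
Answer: 5609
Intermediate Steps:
A(Y) = 8
S(w) = -50 (S(w) = 8 - 1*58 = 8 - 58 = -50)
J = 1928 (J = 8*((10481 - 6213) - 4027) = 8*(4268 - 4027) = 8*241 = 1928)
(3731 + S(121)) + J = (3731 - 50) + 1928 = 3681 + 1928 = 5609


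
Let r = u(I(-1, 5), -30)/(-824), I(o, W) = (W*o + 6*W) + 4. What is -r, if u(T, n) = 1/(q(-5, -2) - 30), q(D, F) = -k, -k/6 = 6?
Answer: 1/4944 ≈ 0.00020227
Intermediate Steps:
k = -36 (k = -6*6 = -36)
I(o, W) = 4 + 6*W + W*o (I(o, W) = (6*W + W*o) + 4 = 4 + 6*W + W*o)
q(D, F) = 36 (q(D, F) = -1*(-36) = 36)
u(T, n) = ⅙ (u(T, n) = 1/(36 - 30) = 1/6 = ⅙)
r = -1/4944 (r = (⅙)/(-824) = (⅙)*(-1/824) = -1/4944 ≈ -0.00020227)
-r = -1*(-1/4944) = 1/4944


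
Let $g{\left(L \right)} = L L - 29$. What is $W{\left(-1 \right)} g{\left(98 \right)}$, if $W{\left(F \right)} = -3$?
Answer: $-28725$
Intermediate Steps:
$g{\left(L \right)} = -29 + L^{2}$ ($g{\left(L \right)} = L^{2} - 29 = -29 + L^{2}$)
$W{\left(-1 \right)} g{\left(98 \right)} = - 3 \left(-29 + 98^{2}\right) = - 3 \left(-29 + 9604\right) = \left(-3\right) 9575 = -28725$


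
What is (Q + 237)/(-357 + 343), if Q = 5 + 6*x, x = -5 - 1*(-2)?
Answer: -16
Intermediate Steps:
x = -3 (x = -5 + 2 = -3)
Q = -13 (Q = 5 + 6*(-3) = 5 - 18 = -13)
(Q + 237)/(-357 + 343) = (-13 + 237)/(-357 + 343) = 224/(-14) = 224*(-1/14) = -16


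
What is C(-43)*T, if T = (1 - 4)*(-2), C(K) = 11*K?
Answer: -2838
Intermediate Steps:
T = 6 (T = -3*(-2) = 6)
C(-43)*T = (11*(-43))*6 = -473*6 = -2838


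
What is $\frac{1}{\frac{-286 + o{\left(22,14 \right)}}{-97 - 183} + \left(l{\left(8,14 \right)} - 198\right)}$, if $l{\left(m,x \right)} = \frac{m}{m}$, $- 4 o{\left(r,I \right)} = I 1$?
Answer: $- \frac{560}{109741} \approx -0.0051029$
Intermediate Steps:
$o{\left(r,I \right)} = - \frac{I}{4}$ ($o{\left(r,I \right)} = - \frac{I 1}{4} = - \frac{I}{4}$)
$l{\left(m,x \right)} = 1$
$\frac{1}{\frac{-286 + o{\left(22,14 \right)}}{-97 - 183} + \left(l{\left(8,14 \right)} - 198\right)} = \frac{1}{\frac{-286 - \frac{7}{2}}{-97 - 183} + \left(1 - 198\right)} = \frac{1}{\frac{-286 - \frac{7}{2}}{-280} + \left(1 - 198\right)} = \frac{1}{\left(- \frac{579}{2}\right) \left(- \frac{1}{280}\right) - 197} = \frac{1}{\frac{579}{560} - 197} = \frac{1}{- \frac{109741}{560}} = - \frac{560}{109741}$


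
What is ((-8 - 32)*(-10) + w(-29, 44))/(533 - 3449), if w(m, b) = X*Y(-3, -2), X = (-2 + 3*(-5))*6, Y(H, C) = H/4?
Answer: -953/5832 ≈ -0.16341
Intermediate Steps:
Y(H, C) = H/4 (Y(H, C) = H*(1/4) = H/4)
X = -102 (X = (-2 - 15)*6 = -17*6 = -102)
w(m, b) = 153/2 (w(m, b) = -51*(-3)/2 = -102*(-3/4) = 153/2)
((-8 - 32)*(-10) + w(-29, 44))/(533 - 3449) = ((-8 - 32)*(-10) + 153/2)/(533 - 3449) = (-40*(-10) + 153/2)/(-2916) = (400 + 153/2)*(-1/2916) = (953/2)*(-1/2916) = -953/5832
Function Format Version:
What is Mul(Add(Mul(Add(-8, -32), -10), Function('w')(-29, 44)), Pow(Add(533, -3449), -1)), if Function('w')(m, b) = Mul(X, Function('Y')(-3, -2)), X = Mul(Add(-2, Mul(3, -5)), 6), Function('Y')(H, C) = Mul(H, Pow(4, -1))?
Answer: Rational(-953, 5832) ≈ -0.16341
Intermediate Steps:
Function('Y')(H, C) = Mul(Rational(1, 4), H) (Function('Y')(H, C) = Mul(H, Rational(1, 4)) = Mul(Rational(1, 4), H))
X = -102 (X = Mul(Add(-2, -15), 6) = Mul(-17, 6) = -102)
Function('w')(m, b) = Rational(153, 2) (Function('w')(m, b) = Mul(-102, Mul(Rational(1, 4), -3)) = Mul(-102, Rational(-3, 4)) = Rational(153, 2))
Mul(Add(Mul(Add(-8, -32), -10), Function('w')(-29, 44)), Pow(Add(533, -3449), -1)) = Mul(Add(Mul(Add(-8, -32), -10), Rational(153, 2)), Pow(Add(533, -3449), -1)) = Mul(Add(Mul(-40, -10), Rational(153, 2)), Pow(-2916, -1)) = Mul(Add(400, Rational(153, 2)), Rational(-1, 2916)) = Mul(Rational(953, 2), Rational(-1, 2916)) = Rational(-953, 5832)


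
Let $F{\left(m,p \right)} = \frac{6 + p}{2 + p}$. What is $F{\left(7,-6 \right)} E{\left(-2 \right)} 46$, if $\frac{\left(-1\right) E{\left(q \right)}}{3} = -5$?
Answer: $0$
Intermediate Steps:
$F{\left(m,p \right)} = \frac{6 + p}{2 + p}$
$E{\left(q \right)} = 15$ ($E{\left(q \right)} = \left(-3\right) \left(-5\right) = 15$)
$F{\left(7,-6 \right)} E{\left(-2 \right)} 46 = \frac{6 - 6}{2 - 6} \cdot 15 \cdot 46 = \frac{1}{-4} \cdot 0 \cdot 15 \cdot 46 = \left(- \frac{1}{4}\right) 0 \cdot 15 \cdot 46 = 0 \cdot 15 \cdot 46 = 0 \cdot 46 = 0$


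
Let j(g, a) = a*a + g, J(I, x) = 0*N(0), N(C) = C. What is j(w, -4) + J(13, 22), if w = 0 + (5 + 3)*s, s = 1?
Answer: 24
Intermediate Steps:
J(I, x) = 0 (J(I, x) = 0*0 = 0)
w = 8 (w = 0 + (5 + 3)*1 = 0 + 8*1 = 0 + 8 = 8)
j(g, a) = g + a² (j(g, a) = a² + g = g + a²)
j(w, -4) + J(13, 22) = (8 + (-4)²) + 0 = (8 + 16) + 0 = 24 + 0 = 24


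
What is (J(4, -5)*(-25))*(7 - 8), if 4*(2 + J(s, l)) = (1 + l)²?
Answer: 50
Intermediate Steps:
J(s, l) = -2 + (1 + l)²/4
(J(4, -5)*(-25))*(7 - 8) = ((-2 + (1 - 5)²/4)*(-25))*(7 - 8) = ((-2 + (¼)*(-4)²)*(-25))*(-1) = ((-2 + (¼)*16)*(-25))*(-1) = ((-2 + 4)*(-25))*(-1) = (2*(-25))*(-1) = -50*(-1) = 50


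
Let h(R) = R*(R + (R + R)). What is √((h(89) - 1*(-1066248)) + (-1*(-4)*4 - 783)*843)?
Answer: 3*√49270 ≈ 665.91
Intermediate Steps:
h(R) = 3*R² (h(R) = R*(R + 2*R) = R*(3*R) = 3*R²)
√((h(89) - 1*(-1066248)) + (-1*(-4)*4 - 783)*843) = √((3*89² - 1*(-1066248)) + (-1*(-4)*4 - 783)*843) = √((3*7921 + 1066248) + (4*4 - 783)*843) = √((23763 + 1066248) + (16 - 783)*843) = √(1090011 - 767*843) = √(1090011 - 646581) = √443430 = 3*√49270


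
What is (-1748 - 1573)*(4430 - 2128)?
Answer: -7644942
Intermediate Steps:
(-1748 - 1573)*(4430 - 2128) = -3321*2302 = -7644942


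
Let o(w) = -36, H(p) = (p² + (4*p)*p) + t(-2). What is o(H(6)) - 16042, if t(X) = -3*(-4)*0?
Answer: -16078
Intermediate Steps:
t(X) = 0 (t(X) = 12*0 = 0)
H(p) = 5*p² (H(p) = (p² + (4*p)*p) + 0 = (p² + 4*p²) + 0 = 5*p² + 0 = 5*p²)
o(H(6)) - 16042 = -36 - 16042 = -16078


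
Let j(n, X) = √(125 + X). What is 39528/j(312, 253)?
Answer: 2196*√42/7 ≈ 2033.1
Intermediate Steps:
39528/j(312, 253) = 39528/(√(125 + 253)) = 39528/(√378) = 39528/((3*√42)) = 39528*(√42/126) = 2196*√42/7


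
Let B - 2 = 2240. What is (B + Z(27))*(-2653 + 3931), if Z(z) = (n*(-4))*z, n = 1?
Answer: 2727252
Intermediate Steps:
B = 2242 (B = 2 + 2240 = 2242)
Z(z) = -4*z (Z(z) = (1*(-4))*z = -4*z)
(B + Z(27))*(-2653 + 3931) = (2242 - 4*27)*(-2653 + 3931) = (2242 - 108)*1278 = 2134*1278 = 2727252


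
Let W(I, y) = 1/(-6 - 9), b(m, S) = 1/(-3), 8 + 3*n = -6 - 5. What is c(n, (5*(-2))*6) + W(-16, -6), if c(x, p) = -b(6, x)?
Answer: 4/15 ≈ 0.26667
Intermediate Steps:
n = -19/3 (n = -8/3 + (-6 - 5)/3 = -8/3 + (⅓)*(-11) = -8/3 - 11/3 = -19/3 ≈ -6.3333)
b(m, S) = -⅓
c(x, p) = ⅓ (c(x, p) = -1*(-⅓) = ⅓)
W(I, y) = -1/15 (W(I, y) = 1/(-15) = -1/15)
c(n, (5*(-2))*6) + W(-16, -6) = ⅓ - 1/15 = 4/15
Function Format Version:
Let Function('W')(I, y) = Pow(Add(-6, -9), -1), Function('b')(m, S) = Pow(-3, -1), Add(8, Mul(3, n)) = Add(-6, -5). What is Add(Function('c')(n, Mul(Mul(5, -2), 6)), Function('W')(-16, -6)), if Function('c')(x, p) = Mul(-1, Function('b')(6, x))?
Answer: Rational(4, 15) ≈ 0.26667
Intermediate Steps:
n = Rational(-19, 3) (n = Add(Rational(-8, 3), Mul(Rational(1, 3), Add(-6, -5))) = Add(Rational(-8, 3), Mul(Rational(1, 3), -11)) = Add(Rational(-8, 3), Rational(-11, 3)) = Rational(-19, 3) ≈ -6.3333)
Function('b')(m, S) = Rational(-1, 3)
Function('c')(x, p) = Rational(1, 3) (Function('c')(x, p) = Mul(-1, Rational(-1, 3)) = Rational(1, 3))
Function('W')(I, y) = Rational(-1, 15) (Function('W')(I, y) = Pow(-15, -1) = Rational(-1, 15))
Add(Function('c')(n, Mul(Mul(5, -2), 6)), Function('W')(-16, -6)) = Add(Rational(1, 3), Rational(-1, 15)) = Rational(4, 15)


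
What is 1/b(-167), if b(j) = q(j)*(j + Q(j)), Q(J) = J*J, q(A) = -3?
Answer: -1/83166 ≈ -1.2024e-5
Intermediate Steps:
Q(J) = J²
b(j) = -3*j - 3*j² (b(j) = -3*(j + j²) = -3*j - 3*j²)
1/b(-167) = 1/(3*(-167)*(-1 - 1*(-167))) = 1/(3*(-167)*(-1 + 167)) = 1/(3*(-167)*166) = 1/(-83166) = -1/83166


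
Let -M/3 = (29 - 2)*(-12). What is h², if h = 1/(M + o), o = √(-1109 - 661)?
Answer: (972 + I*√1770)⁻² ≈ 1.0525e-6 - 9.1283e-8*I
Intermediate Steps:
M = 972 (M = -3*(29 - 2)*(-12) = -81*(-12) = -3*(-324) = 972)
o = I*√1770 (o = √(-1770) = I*√1770 ≈ 42.071*I)
h = 1/(972 + I*√1770) ≈ 0.0010269 - 4.4447e-5*I
h² = (162/157759 - I*√1770/946554)²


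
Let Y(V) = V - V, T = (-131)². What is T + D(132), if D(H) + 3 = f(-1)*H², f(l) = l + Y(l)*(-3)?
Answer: -266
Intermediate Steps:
T = 17161
Y(V) = 0
f(l) = l (f(l) = l + 0*(-3) = l + 0 = l)
D(H) = -3 - H²
T + D(132) = 17161 + (-3 - 1*132²) = 17161 + (-3 - 1*17424) = 17161 + (-3 - 17424) = 17161 - 17427 = -266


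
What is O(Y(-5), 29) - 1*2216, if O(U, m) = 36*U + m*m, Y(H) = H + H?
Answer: -1735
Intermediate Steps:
Y(H) = 2*H
O(U, m) = m² + 36*U (O(U, m) = 36*U + m² = m² + 36*U)
O(Y(-5), 29) - 1*2216 = (29² + 36*(2*(-5))) - 1*2216 = (841 + 36*(-10)) - 2216 = (841 - 360) - 2216 = 481 - 2216 = -1735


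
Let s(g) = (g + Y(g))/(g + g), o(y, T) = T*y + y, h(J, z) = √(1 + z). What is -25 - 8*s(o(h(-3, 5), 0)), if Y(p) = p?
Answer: -33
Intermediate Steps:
o(y, T) = y + T*y
s(g) = 1 (s(g) = (g + g)/(g + g) = (2*g)/((2*g)) = (2*g)*(1/(2*g)) = 1)
-25 - 8*s(o(h(-3, 5), 0)) = -25 - 8*1 = -25 - 8 = -33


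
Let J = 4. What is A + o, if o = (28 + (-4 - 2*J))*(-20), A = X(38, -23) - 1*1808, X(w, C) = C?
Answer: -2151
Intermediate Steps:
A = -1831 (A = -23 - 1*1808 = -23 - 1808 = -1831)
o = -320 (o = (28 + (-4 - 2*4))*(-20) = (28 + (-4 - 8))*(-20) = (28 - 12)*(-20) = 16*(-20) = -320)
A + o = -1831 - 320 = -2151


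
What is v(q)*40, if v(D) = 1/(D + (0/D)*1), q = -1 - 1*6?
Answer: -40/7 ≈ -5.7143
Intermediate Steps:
q = -7 (q = -1 - 6 = -7)
v(D) = 1/D (v(D) = 1/(D + 0*1) = 1/(D + 0) = 1/D)
v(q)*40 = 40/(-7) = -⅐*40 = -40/7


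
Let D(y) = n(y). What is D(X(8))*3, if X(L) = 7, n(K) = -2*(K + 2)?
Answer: -54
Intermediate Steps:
n(K) = -4 - 2*K (n(K) = -2*(2 + K) = -4 - 2*K)
D(y) = -4 - 2*y
D(X(8))*3 = (-4 - 2*7)*3 = (-4 - 14)*3 = -18*3 = -54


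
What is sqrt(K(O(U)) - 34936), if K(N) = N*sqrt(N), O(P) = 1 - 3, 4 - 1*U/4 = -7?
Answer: sqrt(-34936 - 2*I*sqrt(2)) ≈ 0.0076 - 186.91*I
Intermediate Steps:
U = 44 (U = 16 - 4*(-7) = 16 + 28 = 44)
O(P) = -2
K(N) = N**(3/2)
sqrt(K(O(U)) - 34936) = sqrt((-2)**(3/2) - 34936) = sqrt(-2*I*sqrt(2) - 34936) = sqrt(-34936 - 2*I*sqrt(2))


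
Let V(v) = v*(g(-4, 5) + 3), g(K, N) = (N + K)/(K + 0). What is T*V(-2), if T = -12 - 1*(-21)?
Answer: -99/2 ≈ -49.500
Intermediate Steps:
g(K, N) = (K + N)/K
V(v) = 11*v/4 (V(v) = v*((-4 + 5)/(-4) + 3) = v*(-1/4*1 + 3) = v*(-1/4 + 3) = v*(11/4) = 11*v/4)
T = 9 (T = -12 + 21 = 9)
T*V(-2) = 9*((11/4)*(-2)) = 9*(-11/2) = -99/2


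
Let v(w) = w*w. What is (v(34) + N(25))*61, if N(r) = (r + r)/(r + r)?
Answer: 70577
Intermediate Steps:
N(r) = 1 (N(r) = (2*r)/((2*r)) = (2*r)*(1/(2*r)) = 1)
v(w) = w²
(v(34) + N(25))*61 = (34² + 1)*61 = (1156 + 1)*61 = 1157*61 = 70577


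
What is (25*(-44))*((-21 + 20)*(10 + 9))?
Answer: 20900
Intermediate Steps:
(25*(-44))*((-21 + 20)*(10 + 9)) = -(-1100)*19 = -1100*(-19) = 20900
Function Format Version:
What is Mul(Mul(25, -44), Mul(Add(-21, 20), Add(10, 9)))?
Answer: 20900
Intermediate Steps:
Mul(Mul(25, -44), Mul(Add(-21, 20), Add(10, 9))) = Mul(-1100, Mul(-1, 19)) = Mul(-1100, -19) = 20900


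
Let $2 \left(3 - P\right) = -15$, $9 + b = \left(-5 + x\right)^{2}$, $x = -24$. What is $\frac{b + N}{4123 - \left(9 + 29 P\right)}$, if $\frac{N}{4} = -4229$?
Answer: $- \frac{32168}{7619} \approx -4.2221$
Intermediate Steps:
$N = -16916$ ($N = 4 \left(-4229\right) = -16916$)
$b = 832$ ($b = -9 + \left(-5 - 24\right)^{2} = -9 + \left(-29\right)^{2} = -9 + 841 = 832$)
$P = \frac{21}{2}$ ($P = 3 - - \frac{15}{2} = 3 + \frac{15}{2} = \frac{21}{2} \approx 10.5$)
$\frac{b + N}{4123 - \left(9 + 29 P\right)} = \frac{832 - 16916}{4123 - \frac{627}{2}} = - \frac{16084}{4123 - \frac{627}{2}} = - \frac{16084}{\frac{7619}{2}} = \left(-16084\right) \frac{2}{7619} = - \frac{32168}{7619}$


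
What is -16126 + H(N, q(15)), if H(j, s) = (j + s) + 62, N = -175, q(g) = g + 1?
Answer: -16223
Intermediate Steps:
q(g) = 1 + g
H(j, s) = 62 + j + s
-16126 + H(N, q(15)) = -16126 + (62 - 175 + (1 + 15)) = -16126 + (62 - 175 + 16) = -16126 - 97 = -16223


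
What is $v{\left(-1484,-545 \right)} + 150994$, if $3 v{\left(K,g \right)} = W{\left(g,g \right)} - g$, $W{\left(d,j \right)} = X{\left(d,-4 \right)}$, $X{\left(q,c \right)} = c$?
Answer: $\frac{453523}{3} \approx 1.5117 \cdot 10^{5}$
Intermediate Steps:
$W{\left(d,j \right)} = -4$
$v{\left(K,g \right)} = - \frac{4}{3} - \frac{g}{3}$ ($v{\left(K,g \right)} = \frac{-4 - g}{3} = - \frac{4}{3} - \frac{g}{3}$)
$v{\left(-1484,-545 \right)} + 150994 = \left(- \frac{4}{3} - - \frac{545}{3}\right) + 150994 = \left(- \frac{4}{3} + \frac{545}{3}\right) + 150994 = \frac{541}{3} + 150994 = \frac{453523}{3}$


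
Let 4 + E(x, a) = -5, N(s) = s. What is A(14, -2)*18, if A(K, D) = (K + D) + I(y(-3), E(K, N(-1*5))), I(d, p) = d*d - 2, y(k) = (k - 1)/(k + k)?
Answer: 188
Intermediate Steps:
y(k) = (-1 + k)/(2*k) (y(k) = (-1 + k)/((2*k)) = (-1 + k)*(1/(2*k)) = (-1 + k)/(2*k))
E(x, a) = -9 (E(x, a) = -4 - 5 = -9)
I(d, p) = -2 + d² (I(d, p) = d² - 2 = -2 + d²)
A(K, D) = -14/9 + D + K (A(K, D) = (K + D) + (-2 + ((½)*(-1 - 3)/(-3))²) = (D + K) + (-2 + ((½)*(-⅓)*(-4))²) = (D + K) + (-2 + (⅔)²) = (D + K) + (-2 + 4/9) = (D + K) - 14/9 = -14/9 + D + K)
A(14, -2)*18 = (-14/9 - 2 + 14)*18 = (94/9)*18 = 188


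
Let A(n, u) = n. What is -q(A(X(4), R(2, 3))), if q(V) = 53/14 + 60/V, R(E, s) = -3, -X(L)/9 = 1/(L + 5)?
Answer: 787/14 ≈ 56.214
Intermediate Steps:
X(L) = -9/(5 + L) (X(L) = -9/(L + 5) = -9/(5 + L))
q(V) = 53/14 + 60/V (q(V) = 53*(1/14) + 60/V = 53/14 + 60/V)
-q(A(X(4), R(2, 3))) = -(53/14 + 60/((-9/(5 + 4)))) = -(53/14 + 60/((-9/9))) = -(53/14 + 60/((-9*⅑))) = -(53/14 + 60/(-1)) = -(53/14 + 60*(-1)) = -(53/14 - 60) = -1*(-787/14) = 787/14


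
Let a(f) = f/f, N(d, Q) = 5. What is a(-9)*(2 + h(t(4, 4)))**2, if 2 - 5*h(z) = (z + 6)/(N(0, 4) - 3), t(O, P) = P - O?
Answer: 81/25 ≈ 3.2400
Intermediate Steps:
h(z) = -1/5 - z/10 (h(z) = 2/5 - (z + 6)/(5*(5 - 3)) = 2/5 - (6 + z)/(5*2) = 2/5 - (3 + z/2)/5 = 2/5 + (-3/5 - z/10) = -1/5 - z/10)
a(f) = 1
a(-9)*(2 + h(t(4, 4)))**2 = 1*(2 + (-1/5 - (4 - 1*4)/10))**2 = 1*(2 + (-1/5 - (4 - 4)/10))**2 = 1*(2 + (-1/5 - 1/10*0))**2 = 1*(2 + (-1/5 + 0))**2 = 1*(2 - 1/5)**2 = 1*(9/5)**2 = 1*(81/25) = 81/25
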